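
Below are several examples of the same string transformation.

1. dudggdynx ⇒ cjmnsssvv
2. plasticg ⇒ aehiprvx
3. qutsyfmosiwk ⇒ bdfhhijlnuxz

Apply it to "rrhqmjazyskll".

aabfgghnopwyz

The pattern: shift every letter 11 places backward in the alphabet (wrapping around), then sort the characters into alphabetical order.
Working it through for "rrhqmjazyskll": intermediate "ggwfbyponhzaa", final "aabfgghnopwyz".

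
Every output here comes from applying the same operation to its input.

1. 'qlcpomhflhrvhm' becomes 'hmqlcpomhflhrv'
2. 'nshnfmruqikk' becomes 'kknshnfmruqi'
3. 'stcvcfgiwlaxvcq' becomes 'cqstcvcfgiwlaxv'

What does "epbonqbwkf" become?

kfepbonqbw

Looking at the pairs, the operation is to move the last 2 characters to the front (rotate right by 2).
On "epbonqbwkf" that produces "kfepbonqbw".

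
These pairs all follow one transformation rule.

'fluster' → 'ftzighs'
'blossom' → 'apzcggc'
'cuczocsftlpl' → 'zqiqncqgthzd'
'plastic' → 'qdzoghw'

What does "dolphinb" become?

prczdvwb

The pattern: move the last character to the front, then shift every letter 12 places backward in the alphabet (wrapping around).
"dolphinb" → "bdolphin" → "prczdvwb".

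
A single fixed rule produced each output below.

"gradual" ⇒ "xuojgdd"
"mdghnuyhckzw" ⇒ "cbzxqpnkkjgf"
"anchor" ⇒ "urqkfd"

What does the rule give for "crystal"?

bwvuofd

In each case the input is transformed by: sort the characters into reverse alphabetical order, then shift every letter 3 places forward in the alphabet (wrapping around).
"crystal" → "ytsrlca" → "bwvuofd".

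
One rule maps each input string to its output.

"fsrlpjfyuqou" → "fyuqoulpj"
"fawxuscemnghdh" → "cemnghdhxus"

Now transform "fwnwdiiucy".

iucywdi

Looking at the pairs, the operation is to delete the first 3 characters, then move the first 3 characters to the end (rotate left by 3).
Applying both steps to "fwnwdiiucy": "wdiiucy", then "iucywdi".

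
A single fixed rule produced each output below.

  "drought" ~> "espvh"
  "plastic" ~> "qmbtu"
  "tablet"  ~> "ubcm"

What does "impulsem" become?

Each output is the input with this applied: delete the last 2 characters, then shift every letter 1 place forward in the alphabet (wrapping around).
"impulsem" → "impuls" → "jnqvmt".

jnqvmt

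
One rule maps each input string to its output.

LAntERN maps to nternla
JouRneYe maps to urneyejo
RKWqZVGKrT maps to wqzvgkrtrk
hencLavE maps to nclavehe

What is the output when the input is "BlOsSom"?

The pattern: move the first 2 characters to the end (rotate left by 2), then convert every letter to lowercase.
On "BlOsSom": the first step gives "OsSomBl", and the second then gives "ossombl".

ossombl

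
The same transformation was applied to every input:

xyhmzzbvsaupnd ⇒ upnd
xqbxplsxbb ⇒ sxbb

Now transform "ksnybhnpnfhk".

nfhk

The transformation: keep only the last 4 characters.
Doing the same to "ksnybhnpnfhk": "nfhk".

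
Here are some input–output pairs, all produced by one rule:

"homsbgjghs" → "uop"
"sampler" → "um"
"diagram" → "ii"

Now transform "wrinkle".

Rule — shift every letter 8 places forward in the alphabet (wrapping around), then keep one character in every 3, starting at position 3 (positions 3rd, 6th, 9th, ...).
"wrinkle" → "qt".

qt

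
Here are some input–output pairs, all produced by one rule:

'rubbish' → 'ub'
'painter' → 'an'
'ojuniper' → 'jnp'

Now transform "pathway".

ah

The transformation: delete the last 2 characters, then keep every other character starting from the second (positions 2nd, 4th, 6th, ...).
"pathway" → "pathw" → "ah".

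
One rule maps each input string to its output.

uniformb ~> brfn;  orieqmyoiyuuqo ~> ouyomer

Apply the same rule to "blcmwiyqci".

iqiml

Looking at the pairs, the operation is to keep every other character starting from the second (positions 2nd, 4th, 6th, ...), then reverse the string.
For "blcmwiyqci", step one produces "lmiqi"; step two turns that into "iqiml".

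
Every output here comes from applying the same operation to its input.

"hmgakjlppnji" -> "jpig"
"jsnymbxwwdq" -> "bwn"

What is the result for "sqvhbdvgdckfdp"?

ddfv

Rule — keep one character in every 3, starting at position 3 (positions 3rd, 6th, 9th, ...), then move the first character to the end.
Working it through for "sqvhbdvgdckfdp": intermediate "vddf", final "ddfv".
(Check on "hmgakjlppnji": → "gjpi" → "jpig" ✓)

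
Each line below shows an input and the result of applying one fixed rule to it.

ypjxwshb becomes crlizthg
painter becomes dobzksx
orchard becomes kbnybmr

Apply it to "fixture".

In each case the input is transformed by: move the last 3 characters to the front (rotate right by 3), then shift every letter 10 places forward in the alphabet (wrapping around).
Applying both steps to "fixture": "urefixt", then "ebopshd".

ebopshd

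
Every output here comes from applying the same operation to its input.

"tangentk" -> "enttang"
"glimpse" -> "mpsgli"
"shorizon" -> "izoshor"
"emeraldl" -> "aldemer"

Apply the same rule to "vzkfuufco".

The transformation: delete the last character, then move the last 3 characters to the front (rotate right by 3).
For "vzkfuufco" the result is "ufcvzkfu".

ufcvzkfu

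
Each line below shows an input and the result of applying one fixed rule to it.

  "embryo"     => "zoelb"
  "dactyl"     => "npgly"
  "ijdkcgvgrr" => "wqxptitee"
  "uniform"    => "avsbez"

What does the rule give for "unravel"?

aeniry

The transformation: shift every letter 13 places forward in the alphabet (wrapping around) — i.e. ROT13, then delete the first character.
For "unravel" the result is "aeniry".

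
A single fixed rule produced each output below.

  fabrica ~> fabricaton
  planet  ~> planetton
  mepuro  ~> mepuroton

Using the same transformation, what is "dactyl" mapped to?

dactylton

What's happening: append "ton".
Doing the same to "dactyl": "dactylton".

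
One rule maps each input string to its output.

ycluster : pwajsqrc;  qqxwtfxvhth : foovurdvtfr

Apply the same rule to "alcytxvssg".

Each output is the input with this applied: shift every letter 2 places backward in the alphabet (wrapping around), then move the last character to the front.
For "alcytxvssg", step one produces "yjawrvtqqe"; step two turns that into "eyjawrvtqq".

eyjawrvtqq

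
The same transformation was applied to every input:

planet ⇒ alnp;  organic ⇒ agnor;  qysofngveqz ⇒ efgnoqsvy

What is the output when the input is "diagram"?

In each case the input is transformed by: delete the last 2 characters, then sort the characters into alphabetical order.
For "diagram", step one produces "diagr"; step two turns that into "adgir".

adgir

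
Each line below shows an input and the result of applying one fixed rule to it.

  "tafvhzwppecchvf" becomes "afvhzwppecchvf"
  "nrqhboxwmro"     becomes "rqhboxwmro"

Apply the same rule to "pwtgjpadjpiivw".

The rule is to delete the first character.
Applying that to "pwtgjpadjpiivw" gives "wtgjpadjpiivw".

wtgjpadjpiivw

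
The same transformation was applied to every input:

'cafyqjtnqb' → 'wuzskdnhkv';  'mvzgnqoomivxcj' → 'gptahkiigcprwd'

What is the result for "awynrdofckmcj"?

uqshlxizwegwd

In each case the input is transformed by: shift every letter 6 places backward in the alphabet (wrapping around).
Doing the same to "awynrdofckmcj": "uqshlxizwegwd".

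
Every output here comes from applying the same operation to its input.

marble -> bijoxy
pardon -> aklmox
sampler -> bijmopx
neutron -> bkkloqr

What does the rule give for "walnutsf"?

The transformation: shift every letter 3 places backward in the alphabet (wrapping around), then sort the characters into alphabetical order.
Applying that to "walnutsf" gives "cikpqrtx".

cikpqrtx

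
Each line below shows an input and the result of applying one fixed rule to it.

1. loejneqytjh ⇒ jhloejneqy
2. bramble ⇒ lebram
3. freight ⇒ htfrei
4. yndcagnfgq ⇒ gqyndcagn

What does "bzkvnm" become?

nmbzk

The transformation: move the last 2 characters to the front (rotate right by 2), then delete the last character.
For "bzkvnm", step one produces "nmbzkv"; step two turns that into "nmbzk".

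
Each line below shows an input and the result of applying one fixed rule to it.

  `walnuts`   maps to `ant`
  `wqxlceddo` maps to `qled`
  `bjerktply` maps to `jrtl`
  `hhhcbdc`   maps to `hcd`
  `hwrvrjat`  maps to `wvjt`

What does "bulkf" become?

uk

The transformation: keep every other character starting from the second (positions 2nd, 4th, 6th, ...).
Doing the same to "bulkf": "uk".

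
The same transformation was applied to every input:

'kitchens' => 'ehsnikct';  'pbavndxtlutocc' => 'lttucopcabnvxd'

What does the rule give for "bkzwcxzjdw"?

Each output is the input with this applied: swap the front and back halves of the string, then swap each adjacent pair of characters (1↔2, 3↔4, ...).
"bkzwcxzjdw" → "xzjdwbkzwc" → "zxdjbwzkcw".

zxdjbwzkcw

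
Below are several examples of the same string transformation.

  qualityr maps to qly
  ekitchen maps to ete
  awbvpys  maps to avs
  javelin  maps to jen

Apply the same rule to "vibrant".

vrt

Looking at the pairs, the operation is to keep one character in every 3, starting at position 1 (positions 1st, 4th, 7th, ...).
On "vibrant" that produces "vrt".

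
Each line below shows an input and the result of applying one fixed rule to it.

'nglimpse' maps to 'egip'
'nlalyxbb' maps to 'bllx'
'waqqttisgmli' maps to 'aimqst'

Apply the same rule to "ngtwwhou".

In each case the input is transformed by: keep every other character starting from the second (positions 2nd, 4th, 6th, ...), then sort the characters into alphabetical order.
On "ngtwwhou": the first step gives "gwhu", and the second then gives "ghuw".
(Check on "nglimpse": → "gipe" → "egip" ✓)

ghuw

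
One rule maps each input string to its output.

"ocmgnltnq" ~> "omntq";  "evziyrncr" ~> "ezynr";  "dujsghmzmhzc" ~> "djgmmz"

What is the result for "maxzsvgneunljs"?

Looking at the pairs, the operation is to keep every other character starting from the first (positions 1st, 3rd, 5th, ...).
Applying that to "maxzsvgneunljs" gives "mxsgenj".

mxsgenj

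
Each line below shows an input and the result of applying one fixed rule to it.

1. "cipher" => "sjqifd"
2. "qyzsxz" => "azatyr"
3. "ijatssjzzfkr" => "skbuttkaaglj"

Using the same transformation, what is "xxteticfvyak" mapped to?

lyufujdgwzby

The transformation: swap the first and last characters, then shift every letter 1 place forward in the alphabet (wrapping around).
Starting from "xxteticfvyak": after the first operation, "kxteticfvyax"; after the second, "lyufujdgwzby".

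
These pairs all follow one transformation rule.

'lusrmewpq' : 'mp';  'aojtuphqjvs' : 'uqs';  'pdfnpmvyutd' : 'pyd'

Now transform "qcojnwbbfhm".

Each output is the input with this applied: delete the first 2 characters, then keep one character in every 3, starting at position 3 (positions 3rd, 6th, 9th, ...).
Working it through for "qcojnwbbfhm": intermediate "ojnwbbfhm", final "nbm".

nbm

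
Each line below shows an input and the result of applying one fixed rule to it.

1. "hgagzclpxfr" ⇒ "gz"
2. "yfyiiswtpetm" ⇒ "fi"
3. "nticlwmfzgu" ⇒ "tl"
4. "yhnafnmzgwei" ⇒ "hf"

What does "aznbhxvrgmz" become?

Looking at the pairs, the operation is to keep one character in every 3, starting at position 2 (positions 2nd, 5th, 8th, ...), then delete the last 2 characters.
Starting from "aznbhxvrgmz": after the first operation, "zhrz"; after the second, "zh".

zh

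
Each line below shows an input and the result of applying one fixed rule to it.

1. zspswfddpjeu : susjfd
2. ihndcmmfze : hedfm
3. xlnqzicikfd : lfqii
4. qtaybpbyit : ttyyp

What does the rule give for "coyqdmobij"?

ojqbm

The rule is to keep every other character starting from the second (positions 2nd, 4th, 6th, ...), then take characters alternately from the front and the back (1st, last, 2nd, 2nd-last, ...).
For "coyqdmobij" the result is "ojqbm".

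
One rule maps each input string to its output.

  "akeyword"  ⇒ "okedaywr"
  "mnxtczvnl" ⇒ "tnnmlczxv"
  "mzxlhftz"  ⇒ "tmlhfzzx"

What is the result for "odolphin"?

What's happening: sort the characters into reverse alphabetical order, then move the first 3 characters to the end (rotate left by 3).
Starting from "odolphin": after the first operation, "poonlihd"; after the second, "nlihdpoo".
(Check on "mzxlhftz": → "zzxtmlhf" → "tmlhfzzx" ✓)

nlihdpoo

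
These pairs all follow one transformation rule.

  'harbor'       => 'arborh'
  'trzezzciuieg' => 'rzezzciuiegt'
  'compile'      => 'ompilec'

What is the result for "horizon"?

Looking at the pairs, the operation is to move the first character to the end.
On "horizon" that produces "orizonh".

orizonh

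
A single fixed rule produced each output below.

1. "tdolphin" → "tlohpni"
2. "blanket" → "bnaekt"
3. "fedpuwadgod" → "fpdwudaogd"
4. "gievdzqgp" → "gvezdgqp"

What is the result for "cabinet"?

cibent

The transformation: swap each adjacent pair of characters (1↔2, 3↔4, ...), then delete the first character.
Applying that to "cabinet" gives "cibent".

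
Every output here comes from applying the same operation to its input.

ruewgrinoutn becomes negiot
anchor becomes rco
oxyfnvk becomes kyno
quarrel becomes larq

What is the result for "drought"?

In each case the input is transformed by: swap the first and last characters, then keep every other character starting from the first (positions 1st, 3rd, 5th, ...).
Working it through for "drought": intermediate "troughd", final "togd".

togd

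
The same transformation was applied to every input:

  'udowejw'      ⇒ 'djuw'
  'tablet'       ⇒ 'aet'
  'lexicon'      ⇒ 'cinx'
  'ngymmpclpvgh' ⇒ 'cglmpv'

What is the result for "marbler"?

Looking at the pairs, the operation is to sort the characters into alphabetical order, then keep every other character starting from the first (positions 1st, 3rd, 5th, ...).
Starting from "marbler": after the first operation, "abelmrr"; after the second, "aemr".

aemr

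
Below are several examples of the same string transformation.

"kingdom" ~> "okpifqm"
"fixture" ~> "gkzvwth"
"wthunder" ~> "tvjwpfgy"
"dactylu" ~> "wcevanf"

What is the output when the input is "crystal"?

The rule is to swap the first and last characters, then shift every letter 2 places forward in the alphabet (wrapping around).
Applying both steps to "crystal": "lrystac", then "ntauvce".

ntauvce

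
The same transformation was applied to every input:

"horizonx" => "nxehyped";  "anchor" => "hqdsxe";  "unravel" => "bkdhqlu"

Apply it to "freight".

The rule is to shift every letter 10 places backward in the alphabet (wrapping around), then move the last character to the front.
On "freight": the first step gives "vhuywxj", and the second then gives "jvhuywx".

jvhuywx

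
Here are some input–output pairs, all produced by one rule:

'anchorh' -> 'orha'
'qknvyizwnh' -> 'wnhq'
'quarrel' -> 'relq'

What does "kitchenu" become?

enuk

The transformation: move the last 3 characters to the front (rotate right by 3), then keep only the first 4 characters.
On "kitchenu": the first step gives "enukitch", and the second then gives "enuk".
(Check on "qknvyizwnh": → "wnhqknvyiz" → "wnhq" ✓)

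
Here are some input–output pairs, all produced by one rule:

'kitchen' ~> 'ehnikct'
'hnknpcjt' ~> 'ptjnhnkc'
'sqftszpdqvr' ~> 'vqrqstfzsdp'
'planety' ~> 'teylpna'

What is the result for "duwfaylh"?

ahludfwy

The pattern: swap each adjacent pair of characters (1↔2, 3↔4, ...), then move the last 3 characters to the front (rotate right by 3).
Applying that to "duwfaylh" gives "ahludfwy".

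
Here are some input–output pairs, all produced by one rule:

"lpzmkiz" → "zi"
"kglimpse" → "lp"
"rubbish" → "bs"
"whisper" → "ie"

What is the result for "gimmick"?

mc

The pattern: keep one character in every 3, starting at position 3 (positions 3rd, 6th, 9th, ...).
Applying that to "gimmick" gives "mc".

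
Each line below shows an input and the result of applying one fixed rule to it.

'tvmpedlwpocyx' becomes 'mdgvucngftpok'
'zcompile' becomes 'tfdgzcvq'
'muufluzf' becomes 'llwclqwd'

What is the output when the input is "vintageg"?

The pattern: shift every letter 9 places backward in the alphabet (wrapping around), then move the first character to the end.
Starting from "vintageg": after the first operation, "mzekrxvx"; after the second, "zekrxvxm".

zekrxvxm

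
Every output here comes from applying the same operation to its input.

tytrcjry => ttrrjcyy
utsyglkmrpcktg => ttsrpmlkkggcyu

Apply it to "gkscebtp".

pkgecbts

The pattern: sort the characters into reverse alphabetical order, then move the first 2 characters to the end (rotate left by 2).
On "gkscebtp": the first step gives "tspkgecb", and the second then gives "pkgecbts".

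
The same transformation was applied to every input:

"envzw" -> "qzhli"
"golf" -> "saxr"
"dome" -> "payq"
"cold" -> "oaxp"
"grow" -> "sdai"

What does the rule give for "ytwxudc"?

kfijgpo

The pattern: shift every letter 12 places forward in the alphabet (wrapping around).
Applying that to "ytwxudc" gives "kfijgpo".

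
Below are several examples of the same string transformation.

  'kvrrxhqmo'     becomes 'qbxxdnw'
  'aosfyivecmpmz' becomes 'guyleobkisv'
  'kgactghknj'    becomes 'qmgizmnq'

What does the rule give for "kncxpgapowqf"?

qtidvmgvuc

The pattern: delete the last 2 characters, then shift every letter 6 places forward in the alphabet (wrapping around).
"kncxpgapowqf" → "kncxpgapow" → "qtidvmgvuc".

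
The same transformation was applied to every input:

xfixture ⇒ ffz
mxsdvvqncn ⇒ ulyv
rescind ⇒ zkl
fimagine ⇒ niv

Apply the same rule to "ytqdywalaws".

glie

Rule — keep one character in every 3, starting at position 1 (positions 1st, 4th, 7th, ...), then shift every letter 8 places forward in the alphabet (wrapping around).
"ytqdywalaws" → "ydaw" → "glie".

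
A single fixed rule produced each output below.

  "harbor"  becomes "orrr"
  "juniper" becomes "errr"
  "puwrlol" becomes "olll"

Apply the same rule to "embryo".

Each output is the input with this applied: repeat every character 3 times, then keep only the last 4 characters.
Applying both steps to "embryo": "eeemmmbbbrrryyyooo", then "yooo".

yooo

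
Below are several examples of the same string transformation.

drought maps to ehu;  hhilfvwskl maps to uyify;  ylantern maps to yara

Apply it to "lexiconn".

rvba

Each output is the input with this applied: keep every other character starting from the second (positions 2nd, 4th, 6th, ...), then shift every letter 13 places forward in the alphabet (wrapping around) — i.e. ROT13.
Working it through for "lexiconn": intermediate "eion", final "rvba".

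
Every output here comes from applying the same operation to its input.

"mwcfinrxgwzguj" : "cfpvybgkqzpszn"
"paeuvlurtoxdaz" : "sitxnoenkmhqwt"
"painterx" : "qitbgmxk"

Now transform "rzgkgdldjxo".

Rule — move the last character to the front, then shift every letter 7 places backward in the alphabet (wrapping around).
On "rzgkgdldjxo": the first step gives "orzgkgdldjx", and the second then gives "hkszdzwewcq".

hkszdzwewcq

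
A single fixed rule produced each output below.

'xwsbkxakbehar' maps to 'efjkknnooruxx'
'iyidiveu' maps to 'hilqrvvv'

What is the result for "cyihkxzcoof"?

bbklmppsuvx

In each case the input is transformed by: shift every letter 13 places forward in the alphabet (wrapping around) — i.e. ROT13, then sort the characters into alphabetical order.
On "cyihkxzcoof": the first step gives "plvuxkmpbbs", and the second then gives "bbklmppsuvx".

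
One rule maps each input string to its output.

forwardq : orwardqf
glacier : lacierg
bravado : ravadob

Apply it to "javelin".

The transformation: move the first character to the end.
On "javelin" that produces "avelinj".

avelinj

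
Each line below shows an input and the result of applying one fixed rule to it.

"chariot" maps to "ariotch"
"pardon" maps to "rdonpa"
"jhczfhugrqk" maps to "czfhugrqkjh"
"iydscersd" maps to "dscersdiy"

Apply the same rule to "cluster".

ustercl

Each output is the input with this applied: move the first 2 characters to the end (rotate left by 2).
"cluster" → "ustercl".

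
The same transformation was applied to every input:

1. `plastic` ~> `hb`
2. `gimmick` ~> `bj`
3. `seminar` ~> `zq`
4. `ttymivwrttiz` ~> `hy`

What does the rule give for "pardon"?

nm

The rule is to shift every letter 1 place backward in the alphabet (wrapping around), then keep only the last 2 characters.
Applying both steps to "pardon": "ozqcnm", then "nm".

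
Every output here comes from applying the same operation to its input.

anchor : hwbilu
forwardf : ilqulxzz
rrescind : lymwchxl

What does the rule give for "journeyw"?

What's happening: move the first character to the end, then shift every letter 6 places backward in the alphabet (wrapping around).
On "journeyw": the first step gives "ourneywj", and the second then gives "iolhysqd".

iolhysqd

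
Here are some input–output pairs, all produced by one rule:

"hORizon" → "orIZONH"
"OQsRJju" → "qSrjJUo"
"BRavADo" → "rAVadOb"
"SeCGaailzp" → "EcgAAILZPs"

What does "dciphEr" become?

CIPHeRD

Looking at the pairs, the operation is to flip the case of every letter, then move the first character to the end.
Doing the same to "dciphEr": "CIPHeRD".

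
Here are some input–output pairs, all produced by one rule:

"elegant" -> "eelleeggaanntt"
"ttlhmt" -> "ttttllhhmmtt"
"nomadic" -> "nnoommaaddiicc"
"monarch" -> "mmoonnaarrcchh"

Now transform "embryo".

eemmbbrryyoo

The rule is to double every character.
On "embryo" that produces "eemmbbrryyoo".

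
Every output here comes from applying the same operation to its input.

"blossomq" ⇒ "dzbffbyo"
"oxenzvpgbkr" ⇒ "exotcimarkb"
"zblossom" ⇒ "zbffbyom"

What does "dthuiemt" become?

gzrvhugq

Each output is the input with this applied: shift every letter 13 places forward in the alphabet (wrapping around) — i.e. ROT13, then reverse the string.
"dthuiemt" → "gzrvhugq".
(Check on "oxenzvpgbkr": → "bkramictoxe" → "exotcimarkb" ✓)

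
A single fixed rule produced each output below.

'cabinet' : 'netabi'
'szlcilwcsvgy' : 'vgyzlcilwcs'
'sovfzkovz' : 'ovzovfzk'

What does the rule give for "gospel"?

Rule — delete the first character, then move the last 3 characters to the front (rotate right by 3).
"gospel" → "ospel" → "pelos".

pelos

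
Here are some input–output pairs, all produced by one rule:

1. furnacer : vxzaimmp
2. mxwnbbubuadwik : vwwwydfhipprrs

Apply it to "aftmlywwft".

vaaghoorrt

What's happening: sort the characters into alphabetical order, then shift every letter 5 places backward in the alphabet (wrapping around).
Applying both steps to "aftmlywwft": "afflmttwwy", then "vaaghoorrt".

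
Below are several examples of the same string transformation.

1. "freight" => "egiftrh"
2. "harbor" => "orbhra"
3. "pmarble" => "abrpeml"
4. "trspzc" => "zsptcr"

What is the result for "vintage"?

natveig

In each case the input is transformed by: take characters alternately from the front and the back (1st, last, 2nd, 2nd-last, ...), then move the last 3 characters to the front (rotate right by 3).
Doing the same to "vintage": "natveig".
(Check on "freight": → "ftrhegi" → "egiftrh" ✓)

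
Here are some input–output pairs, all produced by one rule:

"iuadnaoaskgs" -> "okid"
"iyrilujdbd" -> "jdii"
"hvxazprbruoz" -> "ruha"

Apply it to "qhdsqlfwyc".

fcqs

Each output is the input with this applied: keep one character in every 3, starting at position 1 (positions 1st, 4th, 7th, ...), then move the first 2 characters to the end (rotate left by 2).
"qhdsqlfwyc" → "qsfc" → "fcqs".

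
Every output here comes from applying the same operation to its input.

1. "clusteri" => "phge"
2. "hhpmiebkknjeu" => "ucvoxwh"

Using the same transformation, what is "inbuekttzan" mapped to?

What's happening: keep every other character starting from the first (positions 1st, 3rd, 5th, ...), then shift every letter 13 places forward in the alphabet (wrapping around) — i.e. ROT13.
On "inbuekttzan": the first step gives "ibetzn", and the second then gives "vorgma".

vorgma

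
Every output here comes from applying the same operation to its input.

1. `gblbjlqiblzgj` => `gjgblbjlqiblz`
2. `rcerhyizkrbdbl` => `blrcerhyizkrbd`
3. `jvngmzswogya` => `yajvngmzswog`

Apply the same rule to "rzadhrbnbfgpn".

pnrzadhrbnbfg

The rule is to move the last 2 characters to the front (rotate right by 2).
Doing the same to "rzadhrbnbfgpn": "pnrzadhrbnbfg".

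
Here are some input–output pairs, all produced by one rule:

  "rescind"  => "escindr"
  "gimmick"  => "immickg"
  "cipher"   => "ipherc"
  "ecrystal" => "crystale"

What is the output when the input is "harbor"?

Each output is the input with this applied: move the first character to the end.
For "harbor" the result is "arborh".

arborh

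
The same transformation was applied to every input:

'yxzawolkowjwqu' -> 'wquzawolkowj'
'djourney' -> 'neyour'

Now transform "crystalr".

Looking at the pairs, the operation is to delete the first 2 characters, then move the last 3 characters to the front (rotate right by 3).
For "crystalr", step one produces "ystalr"; step two turns that into "alryst".

alryst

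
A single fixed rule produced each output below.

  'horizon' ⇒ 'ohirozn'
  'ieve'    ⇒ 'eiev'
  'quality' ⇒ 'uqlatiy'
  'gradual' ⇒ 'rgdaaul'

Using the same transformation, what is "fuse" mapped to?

ufes

In each case the input is transformed by: swap each adjacent pair of characters (1↔2, 3↔4, ...).
So "fuse" becomes "ufes".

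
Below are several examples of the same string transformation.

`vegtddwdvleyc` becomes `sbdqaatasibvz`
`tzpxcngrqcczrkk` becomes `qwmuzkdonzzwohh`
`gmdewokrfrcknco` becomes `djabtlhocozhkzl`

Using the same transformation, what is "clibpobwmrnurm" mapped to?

zifymlytjokroj

The transformation: shift every letter 3 places backward in the alphabet (wrapping around).
"clibpobwmrnurm" → "zifymlytjokroj".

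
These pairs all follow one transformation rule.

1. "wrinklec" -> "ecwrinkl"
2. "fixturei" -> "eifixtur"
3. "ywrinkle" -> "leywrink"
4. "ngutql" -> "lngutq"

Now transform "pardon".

The transformation: move the first 2 characters to the end (rotate left by 2), then swap the front and back halves of the string.
"pardon" → "rdonpa" → "npardo".

npardo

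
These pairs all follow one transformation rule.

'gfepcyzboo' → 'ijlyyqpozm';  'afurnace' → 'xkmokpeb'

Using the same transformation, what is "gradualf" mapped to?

Each output is the input with this applied: swap the front and back halves of the string, then shift every letter 10 places forward in the alphabet (wrapping around).
"gradualf" → "ualfgrad" → "ekvpqbkn".

ekvpqbkn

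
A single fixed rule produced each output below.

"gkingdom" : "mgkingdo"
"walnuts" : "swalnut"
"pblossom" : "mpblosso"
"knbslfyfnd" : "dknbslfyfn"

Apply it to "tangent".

The transformation: move the last character to the front.
For "tangent" the result is "ttangen".

ttangen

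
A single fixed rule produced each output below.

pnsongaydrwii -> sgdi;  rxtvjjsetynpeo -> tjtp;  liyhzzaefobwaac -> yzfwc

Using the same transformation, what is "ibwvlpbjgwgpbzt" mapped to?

Each output is the input with this applied: keep one character in every 3, starting at position 3 (positions 3rd, 6th, 9th, ...).
On "ibwvlpbjgwgpbzt" that produces "wpgpt".

wpgpt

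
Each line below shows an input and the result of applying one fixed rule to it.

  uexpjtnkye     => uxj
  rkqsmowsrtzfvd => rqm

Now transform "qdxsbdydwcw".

qxb

What's happening: keep every other character starting from the first (positions 1st, 3rd, 5th, ...), then keep only the first 3 characters.
Applying both steps to "qdxsbdydwcw": "qxbyww", then "qxb".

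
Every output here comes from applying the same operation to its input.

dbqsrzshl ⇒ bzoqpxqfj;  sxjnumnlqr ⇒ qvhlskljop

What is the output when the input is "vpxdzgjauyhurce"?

The pattern: shift every letter 2 places backward in the alphabet (wrapping around).
On "vpxdzgjauyhurce" that produces "tnvbxehyswfspac".

tnvbxehyswfspac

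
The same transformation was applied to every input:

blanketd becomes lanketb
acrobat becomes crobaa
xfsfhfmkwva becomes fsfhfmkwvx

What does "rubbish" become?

ubbisr

The rule is to delete the last character, then move the first character to the end.
So "rubbish" becomes "ubbisr".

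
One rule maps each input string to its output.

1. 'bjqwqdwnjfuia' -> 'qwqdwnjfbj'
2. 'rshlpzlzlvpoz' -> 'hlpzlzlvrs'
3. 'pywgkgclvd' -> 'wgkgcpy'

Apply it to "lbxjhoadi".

xjholb

The pattern: delete the last 3 characters, then move the first 2 characters to the end (rotate left by 2).
On "lbxjhoadi": the first step gives "lbxjho", and the second then gives "xjholb".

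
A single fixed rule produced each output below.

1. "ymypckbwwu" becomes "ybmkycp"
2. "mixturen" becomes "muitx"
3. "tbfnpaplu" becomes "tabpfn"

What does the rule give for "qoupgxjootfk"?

qoooujpxg

Each output is the input with this applied: delete the last 3 characters, then take characters alternately from the front and the back (1st, last, 2nd, 2nd-last, ...).
Doing the same to "qoupgxjootfk": "qoooujpxg".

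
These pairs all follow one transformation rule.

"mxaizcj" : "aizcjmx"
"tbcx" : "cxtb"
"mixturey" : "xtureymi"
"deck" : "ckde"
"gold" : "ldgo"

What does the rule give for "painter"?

The rule is to move the first 2 characters to the end (rotate left by 2).
For "painter" the result is "interpa".

interpa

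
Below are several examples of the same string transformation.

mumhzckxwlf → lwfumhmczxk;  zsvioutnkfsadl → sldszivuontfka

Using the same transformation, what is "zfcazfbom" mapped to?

What's happening: swap each adjacent pair of characters (1↔2, 3↔4, ...), then move the last 3 characters to the front (rotate right by 3).
For "zfcazfbom", step one produces "fzacfzobm"; step two turns that into "obmfzacfz".

obmfzacfz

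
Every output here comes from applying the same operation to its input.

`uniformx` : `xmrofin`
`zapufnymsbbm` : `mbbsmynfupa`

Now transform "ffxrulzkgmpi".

The pattern: delete the first character, then reverse the string.
"ffxrulzkgmpi" → "fxrulzkgmpi" → "ipmgkzlurxf".

ipmgkzlurxf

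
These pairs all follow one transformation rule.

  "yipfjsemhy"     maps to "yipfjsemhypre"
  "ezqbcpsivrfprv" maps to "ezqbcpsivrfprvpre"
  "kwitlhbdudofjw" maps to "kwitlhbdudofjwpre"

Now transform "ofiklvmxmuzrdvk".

ofiklvmxmuzrdvkpre

Each output is the input with this applied: append "pre".
So "ofiklvmxmuzrdvk" becomes "ofiklvmxmuzrdvkpre".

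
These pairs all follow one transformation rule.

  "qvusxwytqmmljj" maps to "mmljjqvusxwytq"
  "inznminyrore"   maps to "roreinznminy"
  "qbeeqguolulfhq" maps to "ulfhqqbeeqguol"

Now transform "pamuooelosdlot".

The pattern: move the first 2 characters to the end (rotate left by 2), then swap the front and back halves of the string.
For "pamuooelosdlot", step one produces "muooelosdlotpa"; step two turns that into "sdlotpamuooelo".

sdlotpamuooelo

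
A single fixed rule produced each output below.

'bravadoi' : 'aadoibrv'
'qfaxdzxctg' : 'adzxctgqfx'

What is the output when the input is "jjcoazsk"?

cazskjjo

What's happening: move the first 3 characters to the end (rotate left by 3), then swap the first and last characters.
For "jjcoazsk" the result is "cazskjjo".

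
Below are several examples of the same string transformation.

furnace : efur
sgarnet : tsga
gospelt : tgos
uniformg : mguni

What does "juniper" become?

The pattern: move the first 3 characters to the end (rotate left by 3), then delete the first 3 characters.
Working it through for "juniper": intermediate "iperjun", final "rjun".

rjun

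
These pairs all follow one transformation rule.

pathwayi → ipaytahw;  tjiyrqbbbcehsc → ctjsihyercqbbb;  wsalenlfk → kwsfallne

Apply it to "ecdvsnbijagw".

The pattern: swap the first and last characters, then take characters alternately from the front and the back (1st, last, 2nd, 2nd-last, ...).
For "ecdvsnbijagw", step one produces "wcdvsnbijage"; step two turns that into "wecgdavjsinb".

wecgdavjsinb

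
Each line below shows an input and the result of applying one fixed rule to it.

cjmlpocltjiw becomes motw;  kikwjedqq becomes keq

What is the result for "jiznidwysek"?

zds

The transformation: keep one character in every 3, starting at position 3 (positions 3rd, 6th, 9th, ...).
"jiznidwysek" → "zds".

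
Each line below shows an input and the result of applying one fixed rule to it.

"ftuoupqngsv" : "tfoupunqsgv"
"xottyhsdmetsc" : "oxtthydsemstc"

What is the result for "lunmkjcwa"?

ulmnjkwca

What's happening: swap each adjacent pair of characters (1↔2, 3↔4, ...).
Doing the same to "lunmkjcwa": "ulmnjkwca".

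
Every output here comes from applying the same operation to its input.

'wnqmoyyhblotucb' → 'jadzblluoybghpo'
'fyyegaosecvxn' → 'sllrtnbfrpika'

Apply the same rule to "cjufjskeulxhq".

In each case the input is transformed by: shift every letter 13 places forward in the alphabet (wrapping around) — i.e. ROT13.
"cjufjskeulxhq" → "pwhswfxrhykud".

pwhswfxrhykud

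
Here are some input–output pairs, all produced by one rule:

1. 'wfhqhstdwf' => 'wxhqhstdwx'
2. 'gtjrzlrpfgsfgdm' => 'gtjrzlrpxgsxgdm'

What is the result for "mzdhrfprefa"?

The pattern: replace every "f" with "x".
Applying that to "mzdhrfprefa" gives "mzdhrxprexa".

mzdhrxprexa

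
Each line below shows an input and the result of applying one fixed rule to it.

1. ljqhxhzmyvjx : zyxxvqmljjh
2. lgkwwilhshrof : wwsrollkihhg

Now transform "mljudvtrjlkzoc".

zvutromllkjjd

Each output is the input with this applied: sort the characters into reverse alphabetical order, then delete the last character.
Starting from "mljudvtrjlkzoc": after the first operation, "zvutromllkjjdc"; after the second, "zvutromllkjjd".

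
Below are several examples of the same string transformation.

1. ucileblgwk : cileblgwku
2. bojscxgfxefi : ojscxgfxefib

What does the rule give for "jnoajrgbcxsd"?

The pattern: move the first character to the end.
Doing the same to "jnoajrgbcxsd": "noajrgbcxsdj".

noajrgbcxsdj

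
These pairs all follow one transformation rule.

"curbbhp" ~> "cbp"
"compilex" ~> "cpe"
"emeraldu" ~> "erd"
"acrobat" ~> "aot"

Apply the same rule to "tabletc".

tlc

The rule is to keep one character in every 3, starting at position 1 (positions 1st, 4th, 7th, ...).
For "tabletc" the result is "tlc".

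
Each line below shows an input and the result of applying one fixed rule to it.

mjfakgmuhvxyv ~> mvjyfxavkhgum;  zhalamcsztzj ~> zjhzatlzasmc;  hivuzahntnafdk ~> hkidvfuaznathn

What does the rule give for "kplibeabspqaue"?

The transformation: take characters alternately from the front and the back (1st, last, 2nd, 2nd-last, ...).
So "kplibeabspqaue" becomes "kepulaiqbpesab".

kepulaiqbpesab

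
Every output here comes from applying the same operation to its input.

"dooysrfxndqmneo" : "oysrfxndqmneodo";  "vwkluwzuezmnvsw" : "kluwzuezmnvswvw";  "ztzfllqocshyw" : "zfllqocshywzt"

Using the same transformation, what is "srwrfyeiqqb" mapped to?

What's happening: move the first 2 characters to the end (rotate left by 2).
"srwrfyeiqqb" → "wrfyeiqqbsr".

wrfyeiqqbsr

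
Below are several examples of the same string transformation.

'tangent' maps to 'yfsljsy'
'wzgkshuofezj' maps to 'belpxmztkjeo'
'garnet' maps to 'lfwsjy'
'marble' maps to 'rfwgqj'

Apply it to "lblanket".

qgqfspjy

Looking at the pairs, the operation is to shift every letter 5 places forward in the alphabet (wrapping around).
Applying that to "lblanket" gives "qgqfspjy".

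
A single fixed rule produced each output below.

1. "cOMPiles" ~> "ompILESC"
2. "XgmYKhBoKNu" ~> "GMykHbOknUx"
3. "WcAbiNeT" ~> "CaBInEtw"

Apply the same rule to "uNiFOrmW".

Each output is the input with this applied: flip the case of every letter, then move the first character to the end.
"uNiFOrmW" → "UnIfoRMw" → "nIfoRMwU".

nIfoRMwU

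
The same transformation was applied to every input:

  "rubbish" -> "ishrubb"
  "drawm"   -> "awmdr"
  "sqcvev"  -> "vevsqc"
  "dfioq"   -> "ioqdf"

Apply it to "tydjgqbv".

qbvtydjg

The pattern: move the last 3 characters to the front (rotate right by 3).
"tydjgqbv" → "qbvtydjg".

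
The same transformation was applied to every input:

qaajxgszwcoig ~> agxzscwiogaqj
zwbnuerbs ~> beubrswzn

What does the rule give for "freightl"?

Rule — swap each adjacent pair of characters (1↔2, 3↔4, ...), then move the first 3 characters to the end (rotate left by 3).
"freightl" → "rfiehglt" → "ehgltrfi".

ehgltrfi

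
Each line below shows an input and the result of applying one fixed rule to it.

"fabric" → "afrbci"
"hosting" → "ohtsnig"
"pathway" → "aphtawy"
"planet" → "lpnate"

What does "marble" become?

Each output is the input with this applied: swap each adjacent pair of characters (1↔2, 3↔4, ...).
"marble" → "ambrel".

ambrel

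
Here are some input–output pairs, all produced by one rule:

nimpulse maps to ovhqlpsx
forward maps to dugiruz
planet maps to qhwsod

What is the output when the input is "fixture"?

Rule — move the last 3 characters to the front (rotate right by 3), then shift every letter 3 places forward in the alphabet (wrapping around).
For "fixture", step one produces "urefixt"; step two turns that into "xuhilaw".

xuhilaw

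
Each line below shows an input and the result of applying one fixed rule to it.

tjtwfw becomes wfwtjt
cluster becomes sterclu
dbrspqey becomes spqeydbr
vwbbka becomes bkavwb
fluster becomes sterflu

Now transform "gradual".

The rule is to move the first 3 characters to the end (rotate left by 3).
So "gradual" becomes "dualgra".

dualgra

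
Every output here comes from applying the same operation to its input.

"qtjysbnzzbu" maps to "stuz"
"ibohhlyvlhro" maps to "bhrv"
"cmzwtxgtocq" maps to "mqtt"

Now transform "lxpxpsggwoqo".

gpqx

In each case the input is transformed by: keep one character in every 3, starting at position 2 (positions 2nd, 5th, 8th, ...), then sort the characters into alphabetical order.
On "lxpxpsggwoqo": the first step gives "xpgq", and the second then gives "gpqx".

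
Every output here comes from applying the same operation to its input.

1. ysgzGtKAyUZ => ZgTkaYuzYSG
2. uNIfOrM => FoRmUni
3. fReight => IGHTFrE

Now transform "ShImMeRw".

The rule is to flip the case of every letter, then move the first 3 characters to the end (rotate left by 3).
Starting from "ShImMeRw": after the first operation, "sHiMmErW"; after the second, "MmErWsHi".

MmErWsHi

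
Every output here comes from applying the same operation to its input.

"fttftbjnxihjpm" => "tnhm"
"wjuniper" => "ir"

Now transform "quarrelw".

rw

Rule — move the first 2 characters to the end (rotate left by 2), then keep one character in every 3, starting at position 3 (positions 3rd, 6th, 9th, ...).
On "quarrelw": the first step gives "arrelwqu", and the second then gives "rw".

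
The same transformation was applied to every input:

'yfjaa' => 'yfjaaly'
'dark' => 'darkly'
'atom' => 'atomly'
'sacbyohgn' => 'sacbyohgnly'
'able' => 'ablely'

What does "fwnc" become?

Looking at the pairs, the operation is to append "ly".
Doing the same to "fwnc": "fwncly".

fwncly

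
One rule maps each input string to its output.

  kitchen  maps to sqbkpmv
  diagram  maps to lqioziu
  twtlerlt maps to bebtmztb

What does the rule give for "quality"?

The rule is to shift every letter 8 places forward in the alphabet (wrapping around).
For "quality" the result is "ycitqbg".

ycitqbg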